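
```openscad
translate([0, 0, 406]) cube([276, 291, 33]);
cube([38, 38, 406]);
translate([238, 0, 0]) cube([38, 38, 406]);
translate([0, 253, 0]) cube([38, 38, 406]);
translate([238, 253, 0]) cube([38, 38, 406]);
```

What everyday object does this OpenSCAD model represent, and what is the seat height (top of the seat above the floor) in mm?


A stool. The seat height is 439 mm.

A 276×291×33 slab at z = 406 on four corner posts — a stool. The seat top is 406 + 33 = 439 mm.


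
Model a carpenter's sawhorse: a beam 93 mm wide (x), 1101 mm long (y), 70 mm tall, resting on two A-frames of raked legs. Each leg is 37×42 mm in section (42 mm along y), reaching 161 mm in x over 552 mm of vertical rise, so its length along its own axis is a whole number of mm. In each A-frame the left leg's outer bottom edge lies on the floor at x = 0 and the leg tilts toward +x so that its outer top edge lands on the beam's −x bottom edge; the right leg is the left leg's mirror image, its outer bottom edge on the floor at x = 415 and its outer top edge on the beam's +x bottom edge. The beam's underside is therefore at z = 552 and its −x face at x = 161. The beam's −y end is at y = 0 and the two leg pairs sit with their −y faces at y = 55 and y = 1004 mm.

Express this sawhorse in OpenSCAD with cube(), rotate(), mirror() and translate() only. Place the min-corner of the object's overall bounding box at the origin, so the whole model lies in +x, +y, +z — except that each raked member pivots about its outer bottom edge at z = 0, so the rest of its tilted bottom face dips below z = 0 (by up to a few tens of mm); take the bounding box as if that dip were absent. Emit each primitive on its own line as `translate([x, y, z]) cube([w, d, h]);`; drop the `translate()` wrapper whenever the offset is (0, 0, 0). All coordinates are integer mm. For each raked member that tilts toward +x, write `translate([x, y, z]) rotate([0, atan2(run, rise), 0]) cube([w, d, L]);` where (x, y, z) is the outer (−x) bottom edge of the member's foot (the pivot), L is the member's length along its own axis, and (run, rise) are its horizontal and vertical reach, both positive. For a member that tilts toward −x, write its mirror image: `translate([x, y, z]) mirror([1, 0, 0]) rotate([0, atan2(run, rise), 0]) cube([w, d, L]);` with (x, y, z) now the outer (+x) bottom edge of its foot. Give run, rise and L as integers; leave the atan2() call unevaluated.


// leg length = √(161² + 552²) = 575
// right-leg outer foot x = 2·161 + 93 = 415
// beam min-corner = (161, 0, 552)
translate([161, 0, 552]) cube([93, 1101, 70]);
translate([0, 55, 0]) rotate([0, atan2(161, 552), 0]) cube([37, 42, 575]);
translate([415, 55, 0]) mirror([1, 0, 0]) rotate([0, atan2(161, 552), 0]) cube([37, 42, 575]);
translate([0, 1004, 0]) rotate([0, atan2(161, 552), 0]) cube([37, 42, 575]);
translate([415, 1004, 0]) mirror([1, 0, 0]) rotate([0, atan2(161, 552), 0]) cube([37, 42, 575]);


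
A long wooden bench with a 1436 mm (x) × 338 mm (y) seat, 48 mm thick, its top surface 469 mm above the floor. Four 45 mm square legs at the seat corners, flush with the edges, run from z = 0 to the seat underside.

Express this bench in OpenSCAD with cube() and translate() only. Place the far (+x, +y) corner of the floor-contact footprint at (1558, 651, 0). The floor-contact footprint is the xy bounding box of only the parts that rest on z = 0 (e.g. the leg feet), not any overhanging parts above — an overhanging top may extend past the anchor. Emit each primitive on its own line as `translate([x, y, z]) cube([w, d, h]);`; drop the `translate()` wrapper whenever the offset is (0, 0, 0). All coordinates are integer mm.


translate([122, 313, 421]) cube([1436, 338, 48]);
translate([122, 313, 0]) cube([45, 45, 421]);
translate([122, 606, 0]) cube([45, 45, 421]);
translate([1513, 313, 0]) cube([45, 45, 421]);
translate([1513, 606, 0]) cube([45, 45, 421]);


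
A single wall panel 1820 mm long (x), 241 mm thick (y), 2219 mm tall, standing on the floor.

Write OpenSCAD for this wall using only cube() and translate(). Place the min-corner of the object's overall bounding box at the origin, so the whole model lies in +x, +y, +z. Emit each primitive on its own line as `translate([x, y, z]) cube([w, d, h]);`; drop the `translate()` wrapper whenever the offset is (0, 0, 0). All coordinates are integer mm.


cube([1820, 241, 2219]);


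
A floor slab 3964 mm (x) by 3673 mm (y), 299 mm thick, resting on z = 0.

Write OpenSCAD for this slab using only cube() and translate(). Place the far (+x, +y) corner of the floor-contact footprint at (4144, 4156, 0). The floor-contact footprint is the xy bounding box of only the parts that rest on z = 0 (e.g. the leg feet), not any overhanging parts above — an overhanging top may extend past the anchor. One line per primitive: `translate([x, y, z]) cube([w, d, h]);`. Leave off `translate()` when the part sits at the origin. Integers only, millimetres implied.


translate([180, 483, 0]) cube([3964, 3673, 299]);


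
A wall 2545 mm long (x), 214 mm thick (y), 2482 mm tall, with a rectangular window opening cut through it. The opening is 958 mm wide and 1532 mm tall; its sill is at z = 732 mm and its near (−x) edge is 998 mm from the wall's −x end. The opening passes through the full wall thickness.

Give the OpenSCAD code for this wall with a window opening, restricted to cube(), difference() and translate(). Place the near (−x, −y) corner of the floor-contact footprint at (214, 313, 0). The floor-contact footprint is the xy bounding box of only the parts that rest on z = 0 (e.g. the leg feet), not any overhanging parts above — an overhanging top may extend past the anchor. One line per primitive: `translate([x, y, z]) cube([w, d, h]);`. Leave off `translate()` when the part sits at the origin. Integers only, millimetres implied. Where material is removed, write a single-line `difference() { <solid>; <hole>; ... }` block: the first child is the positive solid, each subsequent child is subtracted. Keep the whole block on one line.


difference() { translate([214, 313, 0]) cube([2545, 214, 2482]); translate([1212, 313, 732]) cube([958, 214, 1532]); }


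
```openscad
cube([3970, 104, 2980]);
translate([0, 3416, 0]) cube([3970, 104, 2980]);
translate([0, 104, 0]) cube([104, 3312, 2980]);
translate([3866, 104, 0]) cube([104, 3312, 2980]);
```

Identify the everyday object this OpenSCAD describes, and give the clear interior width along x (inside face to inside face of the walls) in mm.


A house (or room) frame. The interior width is 3762 mm.

Four 2980 mm walls enclosing a rectangle with no floor or roof — a room or house frame. Outside width is 3970 mm and wall thickness is 104 mm, so the interior width is 3970 − 2 × 104 = 3762 mm.


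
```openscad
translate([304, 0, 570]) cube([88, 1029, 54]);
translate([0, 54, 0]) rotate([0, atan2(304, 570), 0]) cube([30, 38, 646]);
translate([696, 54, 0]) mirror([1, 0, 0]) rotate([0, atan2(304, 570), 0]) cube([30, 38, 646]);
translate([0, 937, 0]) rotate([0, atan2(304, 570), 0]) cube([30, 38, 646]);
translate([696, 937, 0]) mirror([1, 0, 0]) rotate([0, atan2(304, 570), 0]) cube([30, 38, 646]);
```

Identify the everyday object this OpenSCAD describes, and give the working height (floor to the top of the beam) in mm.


A sawhorse. The overall height is 624 mm.

A beam across two mirrored pairs of raked legs — a sawhorse. The beam's underside is at z = 570 (matching the legs' vertical rise in atan2(304, 570)) and the beam is 54 mm tall, so its top is at 570 + 54 = 624 mm. The raked legs top out at the beam's underside, so that is the highest point.


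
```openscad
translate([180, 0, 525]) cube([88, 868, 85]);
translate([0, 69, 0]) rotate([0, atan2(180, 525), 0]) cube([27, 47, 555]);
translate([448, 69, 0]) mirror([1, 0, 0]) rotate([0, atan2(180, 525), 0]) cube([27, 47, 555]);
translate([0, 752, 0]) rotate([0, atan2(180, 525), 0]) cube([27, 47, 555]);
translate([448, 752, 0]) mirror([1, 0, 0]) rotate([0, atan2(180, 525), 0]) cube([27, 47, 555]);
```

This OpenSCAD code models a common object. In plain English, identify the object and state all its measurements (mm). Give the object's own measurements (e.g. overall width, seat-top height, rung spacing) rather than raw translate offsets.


A sawhorse. A 88×868×85 mm beam (x, y, z) sits on two A-frame leg pairs. Each pair is two raked legs of 27×47 mm section (47 mm along y) splaying symmetrically in x. Each leg rises 525 mm vertically over 180 mm of horizontal reach and is 555 mm long along its own axis. Every leg's outer bottom edge rests on the floor and its outer top edge meets a bottom edge of the beam — the left legs (tilting toward +x) meet the beam's −x bottom edge, the right legs (their mirror images, tilting toward −x) meet its +x bottom edge — so the leg tops tuck under the beam, the beam's underside is 525 mm above the floor, and the feet are 448 mm apart outside-to-outside with the beam centred between them. The two leg pairs are set in 69 mm from either end of the beam.


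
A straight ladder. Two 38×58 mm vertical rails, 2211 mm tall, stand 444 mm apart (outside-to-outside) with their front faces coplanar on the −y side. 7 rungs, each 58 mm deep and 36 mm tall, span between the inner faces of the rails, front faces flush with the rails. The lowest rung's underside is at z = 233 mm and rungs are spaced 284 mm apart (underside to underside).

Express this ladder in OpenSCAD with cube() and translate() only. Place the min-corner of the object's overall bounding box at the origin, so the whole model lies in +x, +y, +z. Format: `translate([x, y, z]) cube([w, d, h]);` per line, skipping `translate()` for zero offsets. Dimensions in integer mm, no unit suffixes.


cube([38, 58, 2211]);
translate([406, 0, 0]) cube([38, 58, 2211]);
translate([38, 0, 233]) cube([368, 58, 36]);
translate([38, 0, 517]) cube([368, 58, 36]);
translate([38, 0, 801]) cube([368, 58, 36]);
translate([38, 0, 1085]) cube([368, 58, 36]);
translate([38, 0, 1369]) cube([368, 58, 36]);
translate([38, 0, 1653]) cube([368, 58, 36]);
translate([38, 0, 1937]) cube([368, 58, 36]);


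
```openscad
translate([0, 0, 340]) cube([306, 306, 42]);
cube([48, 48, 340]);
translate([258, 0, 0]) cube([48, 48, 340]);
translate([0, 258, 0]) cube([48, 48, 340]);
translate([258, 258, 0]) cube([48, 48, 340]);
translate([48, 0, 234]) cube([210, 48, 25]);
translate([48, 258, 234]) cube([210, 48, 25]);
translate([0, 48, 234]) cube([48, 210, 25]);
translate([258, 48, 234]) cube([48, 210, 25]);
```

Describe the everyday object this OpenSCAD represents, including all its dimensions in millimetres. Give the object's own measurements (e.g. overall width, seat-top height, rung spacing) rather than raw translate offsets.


A four-legged stool. The seat is a 306×306×42 mm slab whose top surface is at z = 382 mm; four square legs, each 48×48 mm in cross-section, run from the floor (z = 0) to the underside of the seat, each flush with a corner of the seat. Four stretchers, 48 mm wide and 25 mm tall, connect adjacent legs with their undersides at z = 234 mm, each running between the inner faces of the legs it joins and aligned with the legs' outer faces on the other axis.


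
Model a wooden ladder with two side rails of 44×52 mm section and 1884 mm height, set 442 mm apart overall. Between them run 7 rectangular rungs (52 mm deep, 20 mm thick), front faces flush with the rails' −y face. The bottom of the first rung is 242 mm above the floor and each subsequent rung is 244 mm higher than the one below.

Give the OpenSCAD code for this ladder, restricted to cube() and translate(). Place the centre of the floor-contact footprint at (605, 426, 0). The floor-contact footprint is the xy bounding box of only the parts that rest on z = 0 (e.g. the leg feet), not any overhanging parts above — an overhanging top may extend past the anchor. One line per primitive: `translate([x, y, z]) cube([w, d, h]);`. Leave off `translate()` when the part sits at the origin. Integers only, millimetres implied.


translate([384, 400, 0]) cube([44, 52, 1884]);
translate([782, 400, 0]) cube([44, 52, 1884]);
translate([428, 400, 242]) cube([354, 52, 20]);
translate([428, 400, 486]) cube([354, 52, 20]);
translate([428, 400, 730]) cube([354, 52, 20]);
translate([428, 400, 974]) cube([354, 52, 20]);
translate([428, 400, 1218]) cube([354, 52, 20]);
translate([428, 400, 1462]) cube([354, 52, 20]);
translate([428, 400, 1706]) cube([354, 52, 20]);


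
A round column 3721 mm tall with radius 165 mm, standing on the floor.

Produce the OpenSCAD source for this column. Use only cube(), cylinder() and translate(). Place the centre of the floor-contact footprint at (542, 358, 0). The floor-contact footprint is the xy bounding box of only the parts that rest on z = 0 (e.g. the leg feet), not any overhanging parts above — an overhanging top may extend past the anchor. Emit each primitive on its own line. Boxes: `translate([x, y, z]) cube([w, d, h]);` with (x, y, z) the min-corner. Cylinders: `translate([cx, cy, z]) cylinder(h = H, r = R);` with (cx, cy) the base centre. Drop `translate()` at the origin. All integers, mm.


translate([542, 358, 0]) cylinder(h = 3721, r = 165);


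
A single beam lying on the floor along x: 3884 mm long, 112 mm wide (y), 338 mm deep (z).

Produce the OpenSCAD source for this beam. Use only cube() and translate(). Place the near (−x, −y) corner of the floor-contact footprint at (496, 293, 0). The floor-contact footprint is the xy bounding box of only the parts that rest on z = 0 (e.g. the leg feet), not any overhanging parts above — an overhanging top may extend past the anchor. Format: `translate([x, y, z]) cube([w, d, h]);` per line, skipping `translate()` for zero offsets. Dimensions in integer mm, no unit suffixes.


translate([496, 293, 0]) cube([3884, 112, 338]);


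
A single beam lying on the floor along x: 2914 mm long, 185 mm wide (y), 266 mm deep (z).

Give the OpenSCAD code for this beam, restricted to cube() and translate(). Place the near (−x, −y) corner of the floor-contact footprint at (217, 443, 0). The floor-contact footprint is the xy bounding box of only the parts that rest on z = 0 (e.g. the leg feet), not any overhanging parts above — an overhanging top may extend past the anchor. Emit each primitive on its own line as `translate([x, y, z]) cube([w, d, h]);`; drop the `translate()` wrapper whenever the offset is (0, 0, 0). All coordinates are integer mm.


translate([217, 443, 0]) cube([2914, 185, 266]);


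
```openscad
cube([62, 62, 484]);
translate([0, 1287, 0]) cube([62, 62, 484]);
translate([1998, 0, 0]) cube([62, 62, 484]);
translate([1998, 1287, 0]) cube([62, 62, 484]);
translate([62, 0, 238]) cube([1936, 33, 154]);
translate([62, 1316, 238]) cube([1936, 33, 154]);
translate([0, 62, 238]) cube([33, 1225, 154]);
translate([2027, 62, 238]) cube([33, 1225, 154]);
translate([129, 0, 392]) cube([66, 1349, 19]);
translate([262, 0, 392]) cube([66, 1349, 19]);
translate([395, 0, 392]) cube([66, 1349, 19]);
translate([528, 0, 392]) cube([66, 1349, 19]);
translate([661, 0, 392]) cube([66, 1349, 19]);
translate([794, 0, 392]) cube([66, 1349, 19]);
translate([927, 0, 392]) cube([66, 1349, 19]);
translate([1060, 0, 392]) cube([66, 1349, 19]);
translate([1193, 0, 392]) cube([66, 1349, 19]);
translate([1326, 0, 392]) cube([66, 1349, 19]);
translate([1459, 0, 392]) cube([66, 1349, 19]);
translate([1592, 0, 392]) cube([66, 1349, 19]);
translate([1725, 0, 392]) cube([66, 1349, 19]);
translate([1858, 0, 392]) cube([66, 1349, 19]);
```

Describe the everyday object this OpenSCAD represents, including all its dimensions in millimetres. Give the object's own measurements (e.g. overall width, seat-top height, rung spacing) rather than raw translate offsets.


A bed frame 2060 mm long (x) by 1349 mm wide (y). Four 62×62 mm corner posts, 484 mm tall, at the corners of the footprint. Four rails of 33 mm thickness and 154 mm height run between adjacent posts with their undersides at z = 238 mm, their outer faces flush with the outside of the frame (the two x-running rails run between the posts' inner faces; the two y-running rails run between the posts' inner faces). 14 slats, each 66 mm wide (x) and 19 mm thick, lie across the top of the two x-running rails, running the full 1349 mm width of the frame in y; along x they sit between the end posts with a 67 mm gap after the −x posts and between neighbouring slats, leaving 74 mm before the +x posts.


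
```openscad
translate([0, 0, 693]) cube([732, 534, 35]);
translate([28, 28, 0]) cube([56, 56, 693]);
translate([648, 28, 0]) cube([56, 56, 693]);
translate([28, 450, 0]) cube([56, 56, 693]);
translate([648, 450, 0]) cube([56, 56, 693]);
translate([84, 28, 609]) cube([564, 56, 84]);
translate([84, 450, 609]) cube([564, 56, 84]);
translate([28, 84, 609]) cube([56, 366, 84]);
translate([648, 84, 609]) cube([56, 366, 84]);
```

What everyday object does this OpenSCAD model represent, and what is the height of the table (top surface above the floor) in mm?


A table. The table height is 728 mm.

A 732×534×35 slab sits at z = 693 on four 56 mm square posts — a table. The top surface is at 693 + 35 = 728 mm.


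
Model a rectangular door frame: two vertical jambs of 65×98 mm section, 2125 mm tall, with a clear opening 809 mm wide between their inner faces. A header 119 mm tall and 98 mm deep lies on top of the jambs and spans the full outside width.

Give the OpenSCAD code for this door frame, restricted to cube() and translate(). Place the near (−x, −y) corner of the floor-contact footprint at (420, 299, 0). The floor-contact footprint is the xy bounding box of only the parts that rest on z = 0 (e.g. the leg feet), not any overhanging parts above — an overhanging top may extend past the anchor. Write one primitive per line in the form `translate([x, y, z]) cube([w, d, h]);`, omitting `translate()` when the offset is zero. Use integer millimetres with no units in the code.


translate([420, 299, 0]) cube([65, 98, 2125]);
translate([1294, 299, 0]) cube([65, 98, 2125]);
translate([420, 299, 2125]) cube([939, 98, 119]);


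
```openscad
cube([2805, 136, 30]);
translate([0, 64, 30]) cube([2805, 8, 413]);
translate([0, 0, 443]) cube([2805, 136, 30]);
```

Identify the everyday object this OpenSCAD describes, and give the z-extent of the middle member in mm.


An I-beam. The web height is 413 mm.

Two wide flanges with a thin centred web — an I-beam. Overall 473 mm minus two 30 mm flanges gives a web of 473 − 2·30 = 413 mm.


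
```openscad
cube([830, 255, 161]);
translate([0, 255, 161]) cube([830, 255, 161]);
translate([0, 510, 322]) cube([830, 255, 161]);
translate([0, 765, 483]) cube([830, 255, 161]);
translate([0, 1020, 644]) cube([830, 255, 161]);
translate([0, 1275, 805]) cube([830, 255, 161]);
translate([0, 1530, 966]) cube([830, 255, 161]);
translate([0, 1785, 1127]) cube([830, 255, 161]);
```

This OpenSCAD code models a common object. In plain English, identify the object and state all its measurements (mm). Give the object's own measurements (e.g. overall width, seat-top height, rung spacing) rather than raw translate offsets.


A straight staircase of 8 solid steps. Each step is 830 mm wide (x), 255 mm deep (y, the going) and 161 mm tall (the rise). The first step rests on the floor; each subsequent step sits one going further in +y and one rise higher in +z, directly behind and above the previous step with no overlap.


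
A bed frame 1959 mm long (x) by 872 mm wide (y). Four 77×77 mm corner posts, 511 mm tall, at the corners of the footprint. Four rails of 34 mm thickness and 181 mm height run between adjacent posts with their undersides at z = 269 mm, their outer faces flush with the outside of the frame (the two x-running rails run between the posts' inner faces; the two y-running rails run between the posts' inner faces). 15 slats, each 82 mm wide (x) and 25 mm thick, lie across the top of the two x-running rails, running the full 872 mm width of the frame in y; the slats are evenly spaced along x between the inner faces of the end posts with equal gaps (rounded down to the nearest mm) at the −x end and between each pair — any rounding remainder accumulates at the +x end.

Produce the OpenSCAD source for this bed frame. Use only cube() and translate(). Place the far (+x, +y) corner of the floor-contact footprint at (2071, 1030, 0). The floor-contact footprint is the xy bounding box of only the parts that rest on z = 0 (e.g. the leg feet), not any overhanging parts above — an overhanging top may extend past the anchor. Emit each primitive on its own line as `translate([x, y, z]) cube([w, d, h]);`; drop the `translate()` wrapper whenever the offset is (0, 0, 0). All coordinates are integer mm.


translate([112, 158, 0]) cube([77, 77, 511]);
translate([112, 953, 0]) cube([77, 77, 511]);
translate([1994, 158, 0]) cube([77, 77, 511]);
translate([1994, 953, 0]) cube([77, 77, 511]);
translate([189, 158, 269]) cube([1805, 34, 181]);
translate([189, 996, 269]) cube([1805, 34, 181]);
translate([112, 235, 269]) cube([34, 718, 181]);
translate([2037, 235, 269]) cube([34, 718, 181]);
translate([224, 158, 450]) cube([82, 872, 25]);
translate([341, 158, 450]) cube([82, 872, 25]);
translate([458, 158, 450]) cube([82, 872, 25]);
translate([575, 158, 450]) cube([82, 872, 25]);
translate([692, 158, 450]) cube([82, 872, 25]);
translate([809, 158, 450]) cube([82, 872, 25]);
translate([926, 158, 450]) cube([82, 872, 25]);
translate([1043, 158, 450]) cube([82, 872, 25]);
translate([1160, 158, 450]) cube([82, 872, 25]);
translate([1277, 158, 450]) cube([82, 872, 25]);
translate([1394, 158, 450]) cube([82, 872, 25]);
translate([1511, 158, 450]) cube([82, 872, 25]);
translate([1628, 158, 450]) cube([82, 872, 25]);
translate([1745, 158, 450]) cube([82, 872, 25]);
translate([1862, 158, 450]) cube([82, 872, 25]);


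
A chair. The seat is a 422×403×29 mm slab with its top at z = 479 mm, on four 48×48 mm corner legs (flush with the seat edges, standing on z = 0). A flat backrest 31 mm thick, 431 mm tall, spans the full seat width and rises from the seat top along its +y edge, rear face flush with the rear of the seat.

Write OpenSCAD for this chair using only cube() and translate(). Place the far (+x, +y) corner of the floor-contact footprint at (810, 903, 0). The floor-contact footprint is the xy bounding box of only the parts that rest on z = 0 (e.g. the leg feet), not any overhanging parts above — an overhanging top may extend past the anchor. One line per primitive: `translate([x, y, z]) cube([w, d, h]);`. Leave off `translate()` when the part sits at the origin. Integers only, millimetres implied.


translate([388, 500, 450]) cube([422, 403, 29]);
translate([388, 500, 0]) cube([48, 48, 450]);
translate([762, 500, 0]) cube([48, 48, 450]);
translate([388, 855, 0]) cube([48, 48, 450]);
translate([762, 855, 0]) cube([48, 48, 450]);
translate([388, 872, 479]) cube([422, 31, 431]);


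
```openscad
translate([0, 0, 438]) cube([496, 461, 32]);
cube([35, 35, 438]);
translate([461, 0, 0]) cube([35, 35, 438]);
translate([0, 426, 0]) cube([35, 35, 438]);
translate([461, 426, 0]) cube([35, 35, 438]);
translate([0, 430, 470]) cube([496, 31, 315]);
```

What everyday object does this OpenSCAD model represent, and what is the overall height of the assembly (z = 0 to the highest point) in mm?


A chair. The overall height is 785 mm.

A slab on four corner posts with a tall panel at the back — a chair. The seat slab sits at z = 438 with thickness 32, and the 315 mm backrest starts at the seat top, so the overall height is 438 + 32 + 315 = 785 mm.


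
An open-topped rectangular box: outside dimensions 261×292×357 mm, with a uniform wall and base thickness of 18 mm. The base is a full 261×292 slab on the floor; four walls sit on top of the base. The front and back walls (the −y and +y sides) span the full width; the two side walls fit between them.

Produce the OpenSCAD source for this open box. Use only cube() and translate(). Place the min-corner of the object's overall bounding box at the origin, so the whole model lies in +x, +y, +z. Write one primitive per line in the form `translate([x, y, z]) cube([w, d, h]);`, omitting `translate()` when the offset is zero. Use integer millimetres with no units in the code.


cube([261, 292, 18]);
translate([0, 0, 18]) cube([261, 18, 339]);
translate([0, 274, 18]) cube([261, 18, 339]);
translate([0, 18, 18]) cube([18, 256, 339]);
translate([243, 18, 18]) cube([18, 256, 339]);


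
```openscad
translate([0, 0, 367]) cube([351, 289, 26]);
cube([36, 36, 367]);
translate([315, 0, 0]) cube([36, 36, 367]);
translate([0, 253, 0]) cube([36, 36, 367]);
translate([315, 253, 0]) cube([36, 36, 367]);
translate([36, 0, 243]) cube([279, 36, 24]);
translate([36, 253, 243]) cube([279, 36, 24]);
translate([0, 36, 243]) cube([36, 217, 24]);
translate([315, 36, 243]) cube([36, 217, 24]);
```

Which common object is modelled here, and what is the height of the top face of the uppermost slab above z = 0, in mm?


A stool. The seat height is 393 mm.

A 351×289×26 slab at z = 367 on four corner posts — a stool. The seat top is 367 + 26 = 393 mm.


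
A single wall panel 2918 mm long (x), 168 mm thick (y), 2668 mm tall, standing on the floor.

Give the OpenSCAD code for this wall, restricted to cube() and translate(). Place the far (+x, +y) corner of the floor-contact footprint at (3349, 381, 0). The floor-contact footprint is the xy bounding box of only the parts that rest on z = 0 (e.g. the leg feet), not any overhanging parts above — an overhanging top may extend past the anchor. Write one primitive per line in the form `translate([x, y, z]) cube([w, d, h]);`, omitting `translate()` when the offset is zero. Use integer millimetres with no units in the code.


translate([431, 213, 0]) cube([2918, 168, 2668]);


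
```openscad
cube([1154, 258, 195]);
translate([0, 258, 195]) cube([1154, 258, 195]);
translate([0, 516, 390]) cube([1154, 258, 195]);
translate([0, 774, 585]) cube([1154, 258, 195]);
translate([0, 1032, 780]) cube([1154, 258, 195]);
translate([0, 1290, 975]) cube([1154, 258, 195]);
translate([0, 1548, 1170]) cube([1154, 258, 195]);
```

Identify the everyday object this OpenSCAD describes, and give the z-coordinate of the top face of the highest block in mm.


A staircase. The total rise is 1365 mm.

7 identical blocks, each offset up and back from the previous — a staircase. Each step is 195 mm tall and there are 7 of them, so the total rise is 7 × 195 = 1365 mm.


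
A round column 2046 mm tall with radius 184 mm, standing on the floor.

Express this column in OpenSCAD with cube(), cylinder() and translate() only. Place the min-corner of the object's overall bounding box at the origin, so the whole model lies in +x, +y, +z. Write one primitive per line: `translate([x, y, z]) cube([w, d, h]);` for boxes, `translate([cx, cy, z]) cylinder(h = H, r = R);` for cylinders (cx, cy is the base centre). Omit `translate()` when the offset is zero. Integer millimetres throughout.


translate([184, 184, 0]) cylinder(h = 2046, r = 184);


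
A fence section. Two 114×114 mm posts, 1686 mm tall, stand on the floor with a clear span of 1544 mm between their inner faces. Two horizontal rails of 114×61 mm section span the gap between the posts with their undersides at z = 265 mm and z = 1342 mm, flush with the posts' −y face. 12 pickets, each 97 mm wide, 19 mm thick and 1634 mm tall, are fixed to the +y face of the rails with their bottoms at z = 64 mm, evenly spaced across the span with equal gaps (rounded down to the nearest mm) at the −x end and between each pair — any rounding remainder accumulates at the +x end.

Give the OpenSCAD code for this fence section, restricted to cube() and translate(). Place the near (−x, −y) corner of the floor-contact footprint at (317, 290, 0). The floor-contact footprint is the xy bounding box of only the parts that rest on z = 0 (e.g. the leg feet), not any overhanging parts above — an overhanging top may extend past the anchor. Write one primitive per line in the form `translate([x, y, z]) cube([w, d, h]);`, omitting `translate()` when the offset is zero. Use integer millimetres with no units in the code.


translate([317, 290, 0]) cube([114, 114, 1686]);
translate([1975, 290, 0]) cube([114, 114, 1686]);
translate([431, 290, 265]) cube([1544, 114, 61]);
translate([431, 290, 1342]) cube([1544, 114, 61]);
translate([460, 404, 64]) cube([97, 19, 1634]);
translate([586, 404, 64]) cube([97, 19, 1634]);
translate([712, 404, 64]) cube([97, 19, 1634]);
translate([838, 404, 64]) cube([97, 19, 1634]);
translate([964, 404, 64]) cube([97, 19, 1634]);
translate([1090, 404, 64]) cube([97, 19, 1634]);
translate([1216, 404, 64]) cube([97, 19, 1634]);
translate([1342, 404, 64]) cube([97, 19, 1634]);
translate([1468, 404, 64]) cube([97, 19, 1634]);
translate([1594, 404, 64]) cube([97, 19, 1634]);
translate([1720, 404, 64]) cube([97, 19, 1634]);
translate([1846, 404, 64]) cube([97, 19, 1634]);


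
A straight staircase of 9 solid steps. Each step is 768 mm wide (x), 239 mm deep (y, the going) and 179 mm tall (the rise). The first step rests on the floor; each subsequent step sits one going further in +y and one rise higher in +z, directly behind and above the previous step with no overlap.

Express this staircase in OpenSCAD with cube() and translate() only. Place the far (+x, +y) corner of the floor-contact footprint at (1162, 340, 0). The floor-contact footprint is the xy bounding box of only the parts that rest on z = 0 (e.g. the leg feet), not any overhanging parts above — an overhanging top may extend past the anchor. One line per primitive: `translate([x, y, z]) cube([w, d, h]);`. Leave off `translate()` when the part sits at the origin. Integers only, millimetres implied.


translate([394, 101, 0]) cube([768, 239, 179]);
translate([394, 340, 179]) cube([768, 239, 179]);
translate([394, 579, 358]) cube([768, 239, 179]);
translate([394, 818, 537]) cube([768, 239, 179]);
translate([394, 1057, 716]) cube([768, 239, 179]);
translate([394, 1296, 895]) cube([768, 239, 179]);
translate([394, 1535, 1074]) cube([768, 239, 179]);
translate([394, 1774, 1253]) cube([768, 239, 179]);
translate([394, 2013, 1432]) cube([768, 239, 179]);


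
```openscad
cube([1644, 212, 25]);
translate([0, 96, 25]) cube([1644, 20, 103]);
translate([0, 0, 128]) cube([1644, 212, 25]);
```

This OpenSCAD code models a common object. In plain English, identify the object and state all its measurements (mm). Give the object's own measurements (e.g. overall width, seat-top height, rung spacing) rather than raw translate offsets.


An I-beam lying along x, 1644 mm long. Overall section height 153 mm. Two flanges 212 mm wide (y) and 25 mm thick, one on the floor and one at the top; a web 20 mm thick runs between them, centred on the flange width.


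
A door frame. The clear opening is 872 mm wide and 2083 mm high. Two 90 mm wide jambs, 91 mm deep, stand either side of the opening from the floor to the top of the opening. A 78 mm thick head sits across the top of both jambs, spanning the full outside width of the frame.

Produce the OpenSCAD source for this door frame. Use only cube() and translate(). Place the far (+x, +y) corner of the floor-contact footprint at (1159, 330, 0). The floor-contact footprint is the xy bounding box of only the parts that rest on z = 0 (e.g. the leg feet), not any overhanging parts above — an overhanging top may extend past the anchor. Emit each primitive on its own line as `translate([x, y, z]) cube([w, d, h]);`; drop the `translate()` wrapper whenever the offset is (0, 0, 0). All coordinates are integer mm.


translate([107, 239, 0]) cube([90, 91, 2083]);
translate([1069, 239, 0]) cube([90, 91, 2083]);
translate([107, 239, 2083]) cube([1052, 91, 78]);


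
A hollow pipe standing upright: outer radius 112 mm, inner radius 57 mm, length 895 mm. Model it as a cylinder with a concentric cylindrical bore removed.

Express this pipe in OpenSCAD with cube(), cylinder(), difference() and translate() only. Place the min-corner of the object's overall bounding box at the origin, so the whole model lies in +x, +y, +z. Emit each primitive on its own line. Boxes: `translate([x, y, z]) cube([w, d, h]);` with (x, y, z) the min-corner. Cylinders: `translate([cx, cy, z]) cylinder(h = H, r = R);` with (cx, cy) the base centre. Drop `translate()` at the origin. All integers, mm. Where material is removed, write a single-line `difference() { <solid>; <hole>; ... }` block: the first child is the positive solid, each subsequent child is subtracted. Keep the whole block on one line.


difference() { translate([112, 112, 0]) cylinder(h = 895, r = 112); translate([112, 112, 0]) cylinder(h = 895, r = 57); }


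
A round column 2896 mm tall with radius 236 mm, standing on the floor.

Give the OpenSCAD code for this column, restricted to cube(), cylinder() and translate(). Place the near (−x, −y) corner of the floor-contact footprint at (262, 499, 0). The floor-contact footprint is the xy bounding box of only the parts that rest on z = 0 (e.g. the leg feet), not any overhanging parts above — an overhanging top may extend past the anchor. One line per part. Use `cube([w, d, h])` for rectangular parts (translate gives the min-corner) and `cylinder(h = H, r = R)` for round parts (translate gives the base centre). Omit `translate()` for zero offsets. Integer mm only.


translate([498, 735, 0]) cylinder(h = 2896, r = 236);


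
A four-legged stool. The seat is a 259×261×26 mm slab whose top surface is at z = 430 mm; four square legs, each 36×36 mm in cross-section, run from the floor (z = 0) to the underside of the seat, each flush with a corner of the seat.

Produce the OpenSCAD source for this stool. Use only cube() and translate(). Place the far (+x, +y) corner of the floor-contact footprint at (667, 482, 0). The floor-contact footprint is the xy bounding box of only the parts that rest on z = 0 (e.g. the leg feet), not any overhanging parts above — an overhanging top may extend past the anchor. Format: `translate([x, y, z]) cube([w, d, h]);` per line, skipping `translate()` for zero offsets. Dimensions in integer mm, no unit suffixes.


translate([408, 221, 404]) cube([259, 261, 26]);
translate([408, 221, 0]) cube([36, 36, 404]);
translate([631, 221, 0]) cube([36, 36, 404]);
translate([408, 446, 0]) cube([36, 36, 404]);
translate([631, 446, 0]) cube([36, 36, 404]);


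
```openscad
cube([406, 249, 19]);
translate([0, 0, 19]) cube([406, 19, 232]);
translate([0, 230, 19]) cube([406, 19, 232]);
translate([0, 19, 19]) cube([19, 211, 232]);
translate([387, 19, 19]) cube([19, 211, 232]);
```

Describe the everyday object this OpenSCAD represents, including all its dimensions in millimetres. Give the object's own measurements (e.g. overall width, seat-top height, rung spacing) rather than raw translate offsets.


An open-topped rectangular box: outside dimensions 406×249×251 mm, with a uniform wall and base thickness of 19 mm. The base is a full 406×249 slab on the floor; four walls sit on top of the base. The front and back walls (the −y and +y sides) span the full width; the two side walls fit between them.


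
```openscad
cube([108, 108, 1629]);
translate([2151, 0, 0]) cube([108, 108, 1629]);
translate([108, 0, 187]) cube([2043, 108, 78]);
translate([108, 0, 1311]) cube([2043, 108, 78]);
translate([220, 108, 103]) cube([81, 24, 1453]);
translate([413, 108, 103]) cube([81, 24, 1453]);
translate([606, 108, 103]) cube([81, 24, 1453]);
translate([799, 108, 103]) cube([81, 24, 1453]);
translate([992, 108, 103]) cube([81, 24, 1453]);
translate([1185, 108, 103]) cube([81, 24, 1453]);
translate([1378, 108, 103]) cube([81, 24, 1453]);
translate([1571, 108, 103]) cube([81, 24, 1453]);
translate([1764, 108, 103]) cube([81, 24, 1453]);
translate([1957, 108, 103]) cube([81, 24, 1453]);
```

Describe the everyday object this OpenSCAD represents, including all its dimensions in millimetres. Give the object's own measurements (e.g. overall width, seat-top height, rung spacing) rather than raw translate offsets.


A fence section. Two 108×108 mm posts, 1629 mm tall, stand on the floor with a clear span of 2043 mm between their inner faces. Two horizontal rails of 108×78 mm section span the gap between the posts with their undersides at z = 187 mm and z = 1311 mm, flush with the posts' −y face. 10 pickets, each 81 mm wide, 24 mm thick and 1453 mm tall, are fixed to the +y face of the rails with their bottoms at z = 103 mm, spaced across the span with a 112 mm gap after the −x post and between neighbouring pickets, with 113 mm left before the +x post.


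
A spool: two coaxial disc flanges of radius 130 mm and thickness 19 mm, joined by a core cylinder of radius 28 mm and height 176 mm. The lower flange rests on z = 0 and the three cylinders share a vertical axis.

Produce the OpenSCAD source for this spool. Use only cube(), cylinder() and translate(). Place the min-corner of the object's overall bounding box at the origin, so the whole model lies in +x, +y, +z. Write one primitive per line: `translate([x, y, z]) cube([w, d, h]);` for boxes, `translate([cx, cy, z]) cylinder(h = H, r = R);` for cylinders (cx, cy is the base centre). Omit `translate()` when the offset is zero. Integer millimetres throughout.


translate([130, 130, 0]) cylinder(h = 19, r = 130);
translate([130, 130, 19]) cylinder(h = 176, r = 28);
translate([130, 130, 195]) cylinder(h = 19, r = 130);


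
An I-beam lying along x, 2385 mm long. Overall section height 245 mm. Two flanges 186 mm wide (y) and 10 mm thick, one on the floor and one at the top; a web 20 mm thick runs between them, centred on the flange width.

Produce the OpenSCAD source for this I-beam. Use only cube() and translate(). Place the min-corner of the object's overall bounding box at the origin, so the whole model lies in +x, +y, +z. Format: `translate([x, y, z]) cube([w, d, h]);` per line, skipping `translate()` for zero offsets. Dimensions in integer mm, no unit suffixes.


cube([2385, 186, 10]);
translate([0, 83, 10]) cube([2385, 20, 225]);
translate([0, 0, 235]) cube([2385, 186, 10]);


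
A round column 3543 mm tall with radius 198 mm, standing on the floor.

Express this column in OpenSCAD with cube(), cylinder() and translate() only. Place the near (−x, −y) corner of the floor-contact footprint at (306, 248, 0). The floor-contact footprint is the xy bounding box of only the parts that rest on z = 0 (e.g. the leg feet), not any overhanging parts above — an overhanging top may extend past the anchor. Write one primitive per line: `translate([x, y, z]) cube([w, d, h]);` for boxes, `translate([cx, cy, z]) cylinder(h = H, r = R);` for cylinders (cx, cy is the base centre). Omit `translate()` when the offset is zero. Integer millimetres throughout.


translate([504, 446, 0]) cylinder(h = 3543, r = 198);


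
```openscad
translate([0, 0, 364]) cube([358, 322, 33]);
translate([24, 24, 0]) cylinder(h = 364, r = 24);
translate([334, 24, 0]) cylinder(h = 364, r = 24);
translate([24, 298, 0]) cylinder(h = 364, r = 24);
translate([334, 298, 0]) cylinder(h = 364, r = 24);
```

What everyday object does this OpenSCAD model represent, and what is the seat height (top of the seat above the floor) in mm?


A stool. The seat height is 397 mm.

A 358×322×33 slab at z = 364 on four corner cylinders — a stool. The seat top is 364 + 33 = 397 mm.


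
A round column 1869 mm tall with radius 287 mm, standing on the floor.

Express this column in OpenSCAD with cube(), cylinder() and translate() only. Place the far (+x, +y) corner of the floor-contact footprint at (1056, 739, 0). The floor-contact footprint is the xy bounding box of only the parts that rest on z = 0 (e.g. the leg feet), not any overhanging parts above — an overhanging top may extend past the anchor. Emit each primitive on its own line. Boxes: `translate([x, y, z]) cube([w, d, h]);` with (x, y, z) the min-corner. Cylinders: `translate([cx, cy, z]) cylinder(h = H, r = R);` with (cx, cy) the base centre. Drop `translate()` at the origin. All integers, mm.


translate([769, 452, 0]) cylinder(h = 1869, r = 287);


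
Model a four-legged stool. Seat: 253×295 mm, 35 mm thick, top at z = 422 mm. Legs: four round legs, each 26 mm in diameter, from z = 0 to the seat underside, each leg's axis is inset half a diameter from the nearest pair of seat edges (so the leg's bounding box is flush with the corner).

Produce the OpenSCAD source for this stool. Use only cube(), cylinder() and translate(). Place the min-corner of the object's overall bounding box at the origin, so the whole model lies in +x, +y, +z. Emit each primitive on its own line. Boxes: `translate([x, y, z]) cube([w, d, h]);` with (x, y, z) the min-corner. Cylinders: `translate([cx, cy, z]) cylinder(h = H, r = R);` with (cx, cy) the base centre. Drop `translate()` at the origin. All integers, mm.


translate([0, 0, 387]) cube([253, 295, 35]);
translate([13, 13, 0]) cylinder(h = 387, r = 13);
translate([240, 13, 0]) cylinder(h = 387, r = 13);
translate([13, 282, 0]) cylinder(h = 387, r = 13);
translate([240, 282, 0]) cylinder(h = 387, r = 13);
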